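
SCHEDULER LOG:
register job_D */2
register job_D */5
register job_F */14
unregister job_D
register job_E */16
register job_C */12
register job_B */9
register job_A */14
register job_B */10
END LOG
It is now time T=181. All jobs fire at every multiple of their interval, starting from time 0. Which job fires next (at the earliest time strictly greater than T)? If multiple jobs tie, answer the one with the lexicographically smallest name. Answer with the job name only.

Answer: job_A

Derivation:
Op 1: register job_D */2 -> active={job_D:*/2}
Op 2: register job_D */5 -> active={job_D:*/5}
Op 3: register job_F */14 -> active={job_D:*/5, job_F:*/14}
Op 4: unregister job_D -> active={job_F:*/14}
Op 5: register job_E */16 -> active={job_E:*/16, job_F:*/14}
Op 6: register job_C */12 -> active={job_C:*/12, job_E:*/16, job_F:*/14}
Op 7: register job_B */9 -> active={job_B:*/9, job_C:*/12, job_E:*/16, job_F:*/14}
Op 8: register job_A */14 -> active={job_A:*/14, job_B:*/9, job_C:*/12, job_E:*/16, job_F:*/14}
Op 9: register job_B */10 -> active={job_A:*/14, job_B:*/10, job_C:*/12, job_E:*/16, job_F:*/14}
  job_A: interval 14, next fire after T=181 is 182
  job_B: interval 10, next fire after T=181 is 190
  job_C: interval 12, next fire after T=181 is 192
  job_E: interval 16, next fire after T=181 is 192
  job_F: interval 14, next fire after T=181 is 182
Earliest = 182, winner (lex tiebreak) = job_A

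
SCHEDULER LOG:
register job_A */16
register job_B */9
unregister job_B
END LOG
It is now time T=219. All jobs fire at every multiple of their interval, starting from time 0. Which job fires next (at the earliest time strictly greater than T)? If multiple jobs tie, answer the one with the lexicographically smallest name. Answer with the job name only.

Answer: job_A

Derivation:
Op 1: register job_A */16 -> active={job_A:*/16}
Op 2: register job_B */9 -> active={job_A:*/16, job_B:*/9}
Op 3: unregister job_B -> active={job_A:*/16}
  job_A: interval 16, next fire after T=219 is 224
Earliest = 224, winner (lex tiebreak) = job_A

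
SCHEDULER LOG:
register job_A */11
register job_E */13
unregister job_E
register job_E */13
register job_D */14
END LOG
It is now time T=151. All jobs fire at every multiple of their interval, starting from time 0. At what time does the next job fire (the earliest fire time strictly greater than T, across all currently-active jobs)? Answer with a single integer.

Op 1: register job_A */11 -> active={job_A:*/11}
Op 2: register job_E */13 -> active={job_A:*/11, job_E:*/13}
Op 3: unregister job_E -> active={job_A:*/11}
Op 4: register job_E */13 -> active={job_A:*/11, job_E:*/13}
Op 5: register job_D */14 -> active={job_A:*/11, job_D:*/14, job_E:*/13}
  job_A: interval 11, next fire after T=151 is 154
  job_D: interval 14, next fire after T=151 is 154
  job_E: interval 13, next fire after T=151 is 156
Earliest fire time = 154 (job job_A)

Answer: 154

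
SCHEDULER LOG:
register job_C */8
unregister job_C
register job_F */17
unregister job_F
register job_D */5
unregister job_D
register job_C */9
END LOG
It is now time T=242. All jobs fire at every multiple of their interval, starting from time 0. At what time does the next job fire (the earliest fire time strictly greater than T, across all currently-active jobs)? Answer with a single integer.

Answer: 243

Derivation:
Op 1: register job_C */8 -> active={job_C:*/8}
Op 2: unregister job_C -> active={}
Op 3: register job_F */17 -> active={job_F:*/17}
Op 4: unregister job_F -> active={}
Op 5: register job_D */5 -> active={job_D:*/5}
Op 6: unregister job_D -> active={}
Op 7: register job_C */9 -> active={job_C:*/9}
  job_C: interval 9, next fire after T=242 is 243
Earliest fire time = 243 (job job_C)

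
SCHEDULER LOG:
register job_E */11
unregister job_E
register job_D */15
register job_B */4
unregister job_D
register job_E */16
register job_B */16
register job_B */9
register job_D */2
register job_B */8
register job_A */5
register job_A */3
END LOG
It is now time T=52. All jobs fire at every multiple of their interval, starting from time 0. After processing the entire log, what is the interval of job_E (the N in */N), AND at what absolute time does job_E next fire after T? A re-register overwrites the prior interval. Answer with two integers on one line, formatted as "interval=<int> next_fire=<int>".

Op 1: register job_E */11 -> active={job_E:*/11}
Op 2: unregister job_E -> active={}
Op 3: register job_D */15 -> active={job_D:*/15}
Op 4: register job_B */4 -> active={job_B:*/4, job_D:*/15}
Op 5: unregister job_D -> active={job_B:*/4}
Op 6: register job_E */16 -> active={job_B:*/4, job_E:*/16}
Op 7: register job_B */16 -> active={job_B:*/16, job_E:*/16}
Op 8: register job_B */9 -> active={job_B:*/9, job_E:*/16}
Op 9: register job_D */2 -> active={job_B:*/9, job_D:*/2, job_E:*/16}
Op 10: register job_B */8 -> active={job_B:*/8, job_D:*/2, job_E:*/16}
Op 11: register job_A */5 -> active={job_A:*/5, job_B:*/8, job_D:*/2, job_E:*/16}
Op 12: register job_A */3 -> active={job_A:*/3, job_B:*/8, job_D:*/2, job_E:*/16}
Final interval of job_E = 16
Next fire of job_E after T=52: (52//16+1)*16 = 64

Answer: interval=16 next_fire=64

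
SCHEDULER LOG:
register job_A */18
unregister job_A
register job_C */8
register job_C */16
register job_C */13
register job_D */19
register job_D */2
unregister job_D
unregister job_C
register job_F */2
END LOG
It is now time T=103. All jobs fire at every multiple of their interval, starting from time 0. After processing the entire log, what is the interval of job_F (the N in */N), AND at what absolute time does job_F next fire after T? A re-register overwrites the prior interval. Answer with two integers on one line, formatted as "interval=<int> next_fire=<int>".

Op 1: register job_A */18 -> active={job_A:*/18}
Op 2: unregister job_A -> active={}
Op 3: register job_C */8 -> active={job_C:*/8}
Op 4: register job_C */16 -> active={job_C:*/16}
Op 5: register job_C */13 -> active={job_C:*/13}
Op 6: register job_D */19 -> active={job_C:*/13, job_D:*/19}
Op 7: register job_D */2 -> active={job_C:*/13, job_D:*/2}
Op 8: unregister job_D -> active={job_C:*/13}
Op 9: unregister job_C -> active={}
Op 10: register job_F */2 -> active={job_F:*/2}
Final interval of job_F = 2
Next fire of job_F after T=103: (103//2+1)*2 = 104

Answer: interval=2 next_fire=104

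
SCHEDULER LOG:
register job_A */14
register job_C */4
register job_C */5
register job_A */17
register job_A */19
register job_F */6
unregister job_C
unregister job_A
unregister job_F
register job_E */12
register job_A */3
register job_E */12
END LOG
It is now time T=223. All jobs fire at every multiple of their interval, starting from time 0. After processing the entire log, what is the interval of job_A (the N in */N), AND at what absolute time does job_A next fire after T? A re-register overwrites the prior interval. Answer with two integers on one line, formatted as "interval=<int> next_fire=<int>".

Op 1: register job_A */14 -> active={job_A:*/14}
Op 2: register job_C */4 -> active={job_A:*/14, job_C:*/4}
Op 3: register job_C */5 -> active={job_A:*/14, job_C:*/5}
Op 4: register job_A */17 -> active={job_A:*/17, job_C:*/5}
Op 5: register job_A */19 -> active={job_A:*/19, job_C:*/5}
Op 6: register job_F */6 -> active={job_A:*/19, job_C:*/5, job_F:*/6}
Op 7: unregister job_C -> active={job_A:*/19, job_F:*/6}
Op 8: unregister job_A -> active={job_F:*/6}
Op 9: unregister job_F -> active={}
Op 10: register job_E */12 -> active={job_E:*/12}
Op 11: register job_A */3 -> active={job_A:*/3, job_E:*/12}
Op 12: register job_E */12 -> active={job_A:*/3, job_E:*/12}
Final interval of job_A = 3
Next fire of job_A after T=223: (223//3+1)*3 = 225

Answer: interval=3 next_fire=225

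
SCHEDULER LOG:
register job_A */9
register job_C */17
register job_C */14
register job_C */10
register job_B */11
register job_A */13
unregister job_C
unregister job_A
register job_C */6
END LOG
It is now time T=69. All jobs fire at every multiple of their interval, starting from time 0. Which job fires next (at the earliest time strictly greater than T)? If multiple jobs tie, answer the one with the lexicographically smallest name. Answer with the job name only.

Op 1: register job_A */9 -> active={job_A:*/9}
Op 2: register job_C */17 -> active={job_A:*/9, job_C:*/17}
Op 3: register job_C */14 -> active={job_A:*/9, job_C:*/14}
Op 4: register job_C */10 -> active={job_A:*/9, job_C:*/10}
Op 5: register job_B */11 -> active={job_A:*/9, job_B:*/11, job_C:*/10}
Op 6: register job_A */13 -> active={job_A:*/13, job_B:*/11, job_C:*/10}
Op 7: unregister job_C -> active={job_A:*/13, job_B:*/11}
Op 8: unregister job_A -> active={job_B:*/11}
Op 9: register job_C */6 -> active={job_B:*/11, job_C:*/6}
  job_B: interval 11, next fire after T=69 is 77
  job_C: interval 6, next fire after T=69 is 72
Earliest = 72, winner (lex tiebreak) = job_C

Answer: job_C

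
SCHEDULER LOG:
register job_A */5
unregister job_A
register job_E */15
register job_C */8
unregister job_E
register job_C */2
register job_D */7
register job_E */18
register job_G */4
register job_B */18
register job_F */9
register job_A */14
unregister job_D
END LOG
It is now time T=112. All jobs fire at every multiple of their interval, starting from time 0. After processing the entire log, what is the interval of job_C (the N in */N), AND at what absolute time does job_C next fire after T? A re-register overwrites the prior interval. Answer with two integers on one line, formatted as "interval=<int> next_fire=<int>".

Answer: interval=2 next_fire=114

Derivation:
Op 1: register job_A */5 -> active={job_A:*/5}
Op 2: unregister job_A -> active={}
Op 3: register job_E */15 -> active={job_E:*/15}
Op 4: register job_C */8 -> active={job_C:*/8, job_E:*/15}
Op 5: unregister job_E -> active={job_C:*/8}
Op 6: register job_C */2 -> active={job_C:*/2}
Op 7: register job_D */7 -> active={job_C:*/2, job_D:*/7}
Op 8: register job_E */18 -> active={job_C:*/2, job_D:*/7, job_E:*/18}
Op 9: register job_G */4 -> active={job_C:*/2, job_D:*/7, job_E:*/18, job_G:*/4}
Op 10: register job_B */18 -> active={job_B:*/18, job_C:*/2, job_D:*/7, job_E:*/18, job_G:*/4}
Op 11: register job_F */9 -> active={job_B:*/18, job_C:*/2, job_D:*/7, job_E:*/18, job_F:*/9, job_G:*/4}
Op 12: register job_A */14 -> active={job_A:*/14, job_B:*/18, job_C:*/2, job_D:*/7, job_E:*/18, job_F:*/9, job_G:*/4}
Op 13: unregister job_D -> active={job_A:*/14, job_B:*/18, job_C:*/2, job_E:*/18, job_F:*/9, job_G:*/4}
Final interval of job_C = 2
Next fire of job_C after T=112: (112//2+1)*2 = 114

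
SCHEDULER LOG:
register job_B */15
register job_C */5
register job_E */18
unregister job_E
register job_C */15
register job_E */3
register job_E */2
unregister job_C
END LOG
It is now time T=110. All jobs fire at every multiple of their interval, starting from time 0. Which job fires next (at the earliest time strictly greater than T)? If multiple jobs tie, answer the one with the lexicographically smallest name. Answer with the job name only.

Op 1: register job_B */15 -> active={job_B:*/15}
Op 2: register job_C */5 -> active={job_B:*/15, job_C:*/5}
Op 3: register job_E */18 -> active={job_B:*/15, job_C:*/5, job_E:*/18}
Op 4: unregister job_E -> active={job_B:*/15, job_C:*/5}
Op 5: register job_C */15 -> active={job_B:*/15, job_C:*/15}
Op 6: register job_E */3 -> active={job_B:*/15, job_C:*/15, job_E:*/3}
Op 7: register job_E */2 -> active={job_B:*/15, job_C:*/15, job_E:*/2}
Op 8: unregister job_C -> active={job_B:*/15, job_E:*/2}
  job_B: interval 15, next fire after T=110 is 120
  job_E: interval 2, next fire after T=110 is 112
Earliest = 112, winner (lex tiebreak) = job_E

Answer: job_E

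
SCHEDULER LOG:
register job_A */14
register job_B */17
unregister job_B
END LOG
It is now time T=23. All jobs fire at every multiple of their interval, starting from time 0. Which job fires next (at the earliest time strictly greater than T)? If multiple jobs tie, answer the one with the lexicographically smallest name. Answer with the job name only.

Op 1: register job_A */14 -> active={job_A:*/14}
Op 2: register job_B */17 -> active={job_A:*/14, job_B:*/17}
Op 3: unregister job_B -> active={job_A:*/14}
  job_A: interval 14, next fire after T=23 is 28
Earliest = 28, winner (lex tiebreak) = job_A

Answer: job_A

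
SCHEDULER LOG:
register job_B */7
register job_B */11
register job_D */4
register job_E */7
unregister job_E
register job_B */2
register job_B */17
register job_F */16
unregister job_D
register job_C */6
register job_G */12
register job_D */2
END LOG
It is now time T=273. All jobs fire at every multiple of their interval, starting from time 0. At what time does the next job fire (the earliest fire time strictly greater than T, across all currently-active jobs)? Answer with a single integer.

Op 1: register job_B */7 -> active={job_B:*/7}
Op 2: register job_B */11 -> active={job_B:*/11}
Op 3: register job_D */4 -> active={job_B:*/11, job_D:*/4}
Op 4: register job_E */7 -> active={job_B:*/11, job_D:*/4, job_E:*/7}
Op 5: unregister job_E -> active={job_B:*/11, job_D:*/4}
Op 6: register job_B */2 -> active={job_B:*/2, job_D:*/4}
Op 7: register job_B */17 -> active={job_B:*/17, job_D:*/4}
Op 8: register job_F */16 -> active={job_B:*/17, job_D:*/4, job_F:*/16}
Op 9: unregister job_D -> active={job_B:*/17, job_F:*/16}
Op 10: register job_C */6 -> active={job_B:*/17, job_C:*/6, job_F:*/16}
Op 11: register job_G */12 -> active={job_B:*/17, job_C:*/6, job_F:*/16, job_G:*/12}
Op 12: register job_D */2 -> active={job_B:*/17, job_C:*/6, job_D:*/2, job_F:*/16, job_G:*/12}
  job_B: interval 17, next fire after T=273 is 289
  job_C: interval 6, next fire after T=273 is 276
  job_D: interval 2, next fire after T=273 is 274
  job_F: interval 16, next fire after T=273 is 288
  job_G: interval 12, next fire after T=273 is 276
Earliest fire time = 274 (job job_D)

Answer: 274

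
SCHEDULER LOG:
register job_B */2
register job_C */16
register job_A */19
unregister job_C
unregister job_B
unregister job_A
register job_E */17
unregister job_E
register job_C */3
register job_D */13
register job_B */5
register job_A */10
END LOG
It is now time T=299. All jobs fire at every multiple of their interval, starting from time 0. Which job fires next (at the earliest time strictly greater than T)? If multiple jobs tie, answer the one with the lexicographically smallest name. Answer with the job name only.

Op 1: register job_B */2 -> active={job_B:*/2}
Op 2: register job_C */16 -> active={job_B:*/2, job_C:*/16}
Op 3: register job_A */19 -> active={job_A:*/19, job_B:*/2, job_C:*/16}
Op 4: unregister job_C -> active={job_A:*/19, job_B:*/2}
Op 5: unregister job_B -> active={job_A:*/19}
Op 6: unregister job_A -> active={}
Op 7: register job_E */17 -> active={job_E:*/17}
Op 8: unregister job_E -> active={}
Op 9: register job_C */3 -> active={job_C:*/3}
Op 10: register job_D */13 -> active={job_C:*/3, job_D:*/13}
Op 11: register job_B */5 -> active={job_B:*/5, job_C:*/3, job_D:*/13}
Op 12: register job_A */10 -> active={job_A:*/10, job_B:*/5, job_C:*/3, job_D:*/13}
  job_A: interval 10, next fire after T=299 is 300
  job_B: interval 5, next fire after T=299 is 300
  job_C: interval 3, next fire after T=299 is 300
  job_D: interval 13, next fire after T=299 is 312
Earliest = 300, winner (lex tiebreak) = job_A

Answer: job_A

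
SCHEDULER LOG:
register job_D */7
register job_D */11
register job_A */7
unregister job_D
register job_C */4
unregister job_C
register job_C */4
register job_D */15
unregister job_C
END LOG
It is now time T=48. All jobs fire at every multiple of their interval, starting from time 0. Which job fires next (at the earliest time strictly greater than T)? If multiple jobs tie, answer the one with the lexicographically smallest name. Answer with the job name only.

Op 1: register job_D */7 -> active={job_D:*/7}
Op 2: register job_D */11 -> active={job_D:*/11}
Op 3: register job_A */7 -> active={job_A:*/7, job_D:*/11}
Op 4: unregister job_D -> active={job_A:*/7}
Op 5: register job_C */4 -> active={job_A:*/7, job_C:*/4}
Op 6: unregister job_C -> active={job_A:*/7}
Op 7: register job_C */4 -> active={job_A:*/7, job_C:*/4}
Op 8: register job_D */15 -> active={job_A:*/7, job_C:*/4, job_D:*/15}
Op 9: unregister job_C -> active={job_A:*/7, job_D:*/15}
  job_A: interval 7, next fire after T=48 is 49
  job_D: interval 15, next fire after T=48 is 60
Earliest = 49, winner (lex tiebreak) = job_A

Answer: job_A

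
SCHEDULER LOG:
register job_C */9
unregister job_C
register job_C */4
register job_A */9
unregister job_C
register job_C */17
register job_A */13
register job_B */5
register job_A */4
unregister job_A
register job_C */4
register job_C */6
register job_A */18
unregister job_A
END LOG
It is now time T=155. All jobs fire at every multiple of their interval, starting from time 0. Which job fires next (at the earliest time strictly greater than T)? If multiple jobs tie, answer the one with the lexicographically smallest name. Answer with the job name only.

Answer: job_C

Derivation:
Op 1: register job_C */9 -> active={job_C:*/9}
Op 2: unregister job_C -> active={}
Op 3: register job_C */4 -> active={job_C:*/4}
Op 4: register job_A */9 -> active={job_A:*/9, job_C:*/4}
Op 5: unregister job_C -> active={job_A:*/9}
Op 6: register job_C */17 -> active={job_A:*/9, job_C:*/17}
Op 7: register job_A */13 -> active={job_A:*/13, job_C:*/17}
Op 8: register job_B */5 -> active={job_A:*/13, job_B:*/5, job_C:*/17}
Op 9: register job_A */4 -> active={job_A:*/4, job_B:*/5, job_C:*/17}
Op 10: unregister job_A -> active={job_B:*/5, job_C:*/17}
Op 11: register job_C */4 -> active={job_B:*/5, job_C:*/4}
Op 12: register job_C */6 -> active={job_B:*/5, job_C:*/6}
Op 13: register job_A */18 -> active={job_A:*/18, job_B:*/5, job_C:*/6}
Op 14: unregister job_A -> active={job_B:*/5, job_C:*/6}
  job_B: interval 5, next fire after T=155 is 160
  job_C: interval 6, next fire after T=155 is 156
Earliest = 156, winner (lex tiebreak) = job_C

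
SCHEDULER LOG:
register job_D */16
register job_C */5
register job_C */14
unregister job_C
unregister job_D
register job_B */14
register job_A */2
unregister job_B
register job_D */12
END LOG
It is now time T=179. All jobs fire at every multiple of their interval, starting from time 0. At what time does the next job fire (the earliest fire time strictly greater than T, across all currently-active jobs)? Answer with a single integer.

Answer: 180

Derivation:
Op 1: register job_D */16 -> active={job_D:*/16}
Op 2: register job_C */5 -> active={job_C:*/5, job_D:*/16}
Op 3: register job_C */14 -> active={job_C:*/14, job_D:*/16}
Op 4: unregister job_C -> active={job_D:*/16}
Op 5: unregister job_D -> active={}
Op 6: register job_B */14 -> active={job_B:*/14}
Op 7: register job_A */2 -> active={job_A:*/2, job_B:*/14}
Op 8: unregister job_B -> active={job_A:*/2}
Op 9: register job_D */12 -> active={job_A:*/2, job_D:*/12}
  job_A: interval 2, next fire after T=179 is 180
  job_D: interval 12, next fire after T=179 is 180
Earliest fire time = 180 (job job_A)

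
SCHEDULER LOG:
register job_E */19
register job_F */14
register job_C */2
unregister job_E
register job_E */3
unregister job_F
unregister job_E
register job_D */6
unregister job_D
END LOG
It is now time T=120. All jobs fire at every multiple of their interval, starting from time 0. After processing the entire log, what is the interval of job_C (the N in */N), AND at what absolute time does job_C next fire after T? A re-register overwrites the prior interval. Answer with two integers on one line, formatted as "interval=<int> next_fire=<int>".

Op 1: register job_E */19 -> active={job_E:*/19}
Op 2: register job_F */14 -> active={job_E:*/19, job_F:*/14}
Op 3: register job_C */2 -> active={job_C:*/2, job_E:*/19, job_F:*/14}
Op 4: unregister job_E -> active={job_C:*/2, job_F:*/14}
Op 5: register job_E */3 -> active={job_C:*/2, job_E:*/3, job_F:*/14}
Op 6: unregister job_F -> active={job_C:*/2, job_E:*/3}
Op 7: unregister job_E -> active={job_C:*/2}
Op 8: register job_D */6 -> active={job_C:*/2, job_D:*/6}
Op 9: unregister job_D -> active={job_C:*/2}
Final interval of job_C = 2
Next fire of job_C after T=120: (120//2+1)*2 = 122

Answer: interval=2 next_fire=122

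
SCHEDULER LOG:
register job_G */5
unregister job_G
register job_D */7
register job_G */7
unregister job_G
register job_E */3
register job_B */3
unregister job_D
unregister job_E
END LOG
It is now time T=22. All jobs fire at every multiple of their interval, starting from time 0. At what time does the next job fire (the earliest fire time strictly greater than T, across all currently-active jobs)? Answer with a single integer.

Answer: 24

Derivation:
Op 1: register job_G */5 -> active={job_G:*/5}
Op 2: unregister job_G -> active={}
Op 3: register job_D */7 -> active={job_D:*/7}
Op 4: register job_G */7 -> active={job_D:*/7, job_G:*/7}
Op 5: unregister job_G -> active={job_D:*/7}
Op 6: register job_E */3 -> active={job_D:*/7, job_E:*/3}
Op 7: register job_B */3 -> active={job_B:*/3, job_D:*/7, job_E:*/3}
Op 8: unregister job_D -> active={job_B:*/3, job_E:*/3}
Op 9: unregister job_E -> active={job_B:*/3}
  job_B: interval 3, next fire after T=22 is 24
Earliest fire time = 24 (job job_B)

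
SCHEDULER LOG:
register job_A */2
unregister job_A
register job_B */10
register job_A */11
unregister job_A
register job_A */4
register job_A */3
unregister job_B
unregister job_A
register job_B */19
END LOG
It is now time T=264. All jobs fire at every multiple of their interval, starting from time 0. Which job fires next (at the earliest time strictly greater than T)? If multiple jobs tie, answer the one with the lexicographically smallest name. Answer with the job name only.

Op 1: register job_A */2 -> active={job_A:*/2}
Op 2: unregister job_A -> active={}
Op 3: register job_B */10 -> active={job_B:*/10}
Op 4: register job_A */11 -> active={job_A:*/11, job_B:*/10}
Op 5: unregister job_A -> active={job_B:*/10}
Op 6: register job_A */4 -> active={job_A:*/4, job_B:*/10}
Op 7: register job_A */3 -> active={job_A:*/3, job_B:*/10}
Op 8: unregister job_B -> active={job_A:*/3}
Op 9: unregister job_A -> active={}
Op 10: register job_B */19 -> active={job_B:*/19}
  job_B: interval 19, next fire after T=264 is 266
Earliest = 266, winner (lex tiebreak) = job_B

Answer: job_B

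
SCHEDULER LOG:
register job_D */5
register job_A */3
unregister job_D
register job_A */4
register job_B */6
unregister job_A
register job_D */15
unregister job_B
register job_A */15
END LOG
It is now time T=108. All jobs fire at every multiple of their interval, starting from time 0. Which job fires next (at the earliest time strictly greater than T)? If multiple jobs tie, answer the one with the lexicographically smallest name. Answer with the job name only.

Answer: job_A

Derivation:
Op 1: register job_D */5 -> active={job_D:*/5}
Op 2: register job_A */3 -> active={job_A:*/3, job_D:*/5}
Op 3: unregister job_D -> active={job_A:*/3}
Op 4: register job_A */4 -> active={job_A:*/4}
Op 5: register job_B */6 -> active={job_A:*/4, job_B:*/6}
Op 6: unregister job_A -> active={job_B:*/6}
Op 7: register job_D */15 -> active={job_B:*/6, job_D:*/15}
Op 8: unregister job_B -> active={job_D:*/15}
Op 9: register job_A */15 -> active={job_A:*/15, job_D:*/15}
  job_A: interval 15, next fire after T=108 is 120
  job_D: interval 15, next fire after T=108 is 120
Earliest = 120, winner (lex tiebreak) = job_A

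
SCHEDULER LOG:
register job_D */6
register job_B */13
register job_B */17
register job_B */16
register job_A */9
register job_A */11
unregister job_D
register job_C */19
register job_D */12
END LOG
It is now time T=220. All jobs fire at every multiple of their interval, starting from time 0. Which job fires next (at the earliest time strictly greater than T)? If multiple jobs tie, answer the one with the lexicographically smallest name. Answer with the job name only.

Op 1: register job_D */6 -> active={job_D:*/6}
Op 2: register job_B */13 -> active={job_B:*/13, job_D:*/6}
Op 3: register job_B */17 -> active={job_B:*/17, job_D:*/6}
Op 4: register job_B */16 -> active={job_B:*/16, job_D:*/6}
Op 5: register job_A */9 -> active={job_A:*/9, job_B:*/16, job_D:*/6}
Op 6: register job_A */11 -> active={job_A:*/11, job_B:*/16, job_D:*/6}
Op 7: unregister job_D -> active={job_A:*/11, job_B:*/16}
Op 8: register job_C */19 -> active={job_A:*/11, job_B:*/16, job_C:*/19}
Op 9: register job_D */12 -> active={job_A:*/11, job_B:*/16, job_C:*/19, job_D:*/12}
  job_A: interval 11, next fire after T=220 is 231
  job_B: interval 16, next fire after T=220 is 224
  job_C: interval 19, next fire after T=220 is 228
  job_D: interval 12, next fire after T=220 is 228
Earliest = 224, winner (lex tiebreak) = job_B

Answer: job_B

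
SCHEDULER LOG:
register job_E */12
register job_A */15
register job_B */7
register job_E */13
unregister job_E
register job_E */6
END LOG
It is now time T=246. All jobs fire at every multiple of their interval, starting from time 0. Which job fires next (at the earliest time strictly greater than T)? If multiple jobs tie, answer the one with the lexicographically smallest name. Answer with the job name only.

Op 1: register job_E */12 -> active={job_E:*/12}
Op 2: register job_A */15 -> active={job_A:*/15, job_E:*/12}
Op 3: register job_B */7 -> active={job_A:*/15, job_B:*/7, job_E:*/12}
Op 4: register job_E */13 -> active={job_A:*/15, job_B:*/7, job_E:*/13}
Op 5: unregister job_E -> active={job_A:*/15, job_B:*/7}
Op 6: register job_E */6 -> active={job_A:*/15, job_B:*/7, job_E:*/6}
  job_A: interval 15, next fire after T=246 is 255
  job_B: interval 7, next fire after T=246 is 252
  job_E: interval 6, next fire after T=246 is 252
Earliest = 252, winner (lex tiebreak) = job_B

Answer: job_B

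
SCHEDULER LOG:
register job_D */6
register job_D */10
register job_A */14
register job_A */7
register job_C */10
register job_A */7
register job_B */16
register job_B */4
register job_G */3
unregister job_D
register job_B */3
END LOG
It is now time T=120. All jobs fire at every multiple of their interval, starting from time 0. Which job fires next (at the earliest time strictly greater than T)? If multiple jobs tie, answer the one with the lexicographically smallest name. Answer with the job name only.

Answer: job_B

Derivation:
Op 1: register job_D */6 -> active={job_D:*/6}
Op 2: register job_D */10 -> active={job_D:*/10}
Op 3: register job_A */14 -> active={job_A:*/14, job_D:*/10}
Op 4: register job_A */7 -> active={job_A:*/7, job_D:*/10}
Op 5: register job_C */10 -> active={job_A:*/7, job_C:*/10, job_D:*/10}
Op 6: register job_A */7 -> active={job_A:*/7, job_C:*/10, job_D:*/10}
Op 7: register job_B */16 -> active={job_A:*/7, job_B:*/16, job_C:*/10, job_D:*/10}
Op 8: register job_B */4 -> active={job_A:*/7, job_B:*/4, job_C:*/10, job_D:*/10}
Op 9: register job_G */3 -> active={job_A:*/7, job_B:*/4, job_C:*/10, job_D:*/10, job_G:*/3}
Op 10: unregister job_D -> active={job_A:*/7, job_B:*/4, job_C:*/10, job_G:*/3}
Op 11: register job_B */3 -> active={job_A:*/7, job_B:*/3, job_C:*/10, job_G:*/3}
  job_A: interval 7, next fire after T=120 is 126
  job_B: interval 3, next fire after T=120 is 123
  job_C: interval 10, next fire after T=120 is 130
  job_G: interval 3, next fire after T=120 is 123
Earliest = 123, winner (lex tiebreak) = job_B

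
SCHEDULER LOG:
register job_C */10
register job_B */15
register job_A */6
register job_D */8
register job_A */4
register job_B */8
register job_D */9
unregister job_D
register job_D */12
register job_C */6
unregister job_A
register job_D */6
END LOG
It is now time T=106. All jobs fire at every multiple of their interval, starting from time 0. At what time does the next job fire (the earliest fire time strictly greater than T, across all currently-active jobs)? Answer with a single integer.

Op 1: register job_C */10 -> active={job_C:*/10}
Op 2: register job_B */15 -> active={job_B:*/15, job_C:*/10}
Op 3: register job_A */6 -> active={job_A:*/6, job_B:*/15, job_C:*/10}
Op 4: register job_D */8 -> active={job_A:*/6, job_B:*/15, job_C:*/10, job_D:*/8}
Op 5: register job_A */4 -> active={job_A:*/4, job_B:*/15, job_C:*/10, job_D:*/8}
Op 6: register job_B */8 -> active={job_A:*/4, job_B:*/8, job_C:*/10, job_D:*/8}
Op 7: register job_D */9 -> active={job_A:*/4, job_B:*/8, job_C:*/10, job_D:*/9}
Op 8: unregister job_D -> active={job_A:*/4, job_B:*/8, job_C:*/10}
Op 9: register job_D */12 -> active={job_A:*/4, job_B:*/8, job_C:*/10, job_D:*/12}
Op 10: register job_C */6 -> active={job_A:*/4, job_B:*/8, job_C:*/6, job_D:*/12}
Op 11: unregister job_A -> active={job_B:*/8, job_C:*/6, job_D:*/12}
Op 12: register job_D */6 -> active={job_B:*/8, job_C:*/6, job_D:*/6}
  job_B: interval 8, next fire after T=106 is 112
  job_C: interval 6, next fire after T=106 is 108
  job_D: interval 6, next fire after T=106 is 108
Earliest fire time = 108 (job job_C)

Answer: 108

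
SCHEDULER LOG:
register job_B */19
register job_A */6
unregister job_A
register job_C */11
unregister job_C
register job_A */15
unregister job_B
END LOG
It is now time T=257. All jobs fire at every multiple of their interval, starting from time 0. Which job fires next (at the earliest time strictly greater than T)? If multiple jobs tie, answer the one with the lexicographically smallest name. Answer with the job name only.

Answer: job_A

Derivation:
Op 1: register job_B */19 -> active={job_B:*/19}
Op 2: register job_A */6 -> active={job_A:*/6, job_B:*/19}
Op 3: unregister job_A -> active={job_B:*/19}
Op 4: register job_C */11 -> active={job_B:*/19, job_C:*/11}
Op 5: unregister job_C -> active={job_B:*/19}
Op 6: register job_A */15 -> active={job_A:*/15, job_B:*/19}
Op 7: unregister job_B -> active={job_A:*/15}
  job_A: interval 15, next fire after T=257 is 270
Earliest = 270, winner (lex tiebreak) = job_A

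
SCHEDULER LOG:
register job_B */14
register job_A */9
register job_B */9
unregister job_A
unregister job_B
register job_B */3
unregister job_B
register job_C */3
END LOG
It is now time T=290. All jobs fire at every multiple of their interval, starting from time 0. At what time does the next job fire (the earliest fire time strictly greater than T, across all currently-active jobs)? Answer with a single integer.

Answer: 291

Derivation:
Op 1: register job_B */14 -> active={job_B:*/14}
Op 2: register job_A */9 -> active={job_A:*/9, job_B:*/14}
Op 3: register job_B */9 -> active={job_A:*/9, job_B:*/9}
Op 4: unregister job_A -> active={job_B:*/9}
Op 5: unregister job_B -> active={}
Op 6: register job_B */3 -> active={job_B:*/3}
Op 7: unregister job_B -> active={}
Op 8: register job_C */3 -> active={job_C:*/3}
  job_C: interval 3, next fire after T=290 is 291
Earliest fire time = 291 (job job_C)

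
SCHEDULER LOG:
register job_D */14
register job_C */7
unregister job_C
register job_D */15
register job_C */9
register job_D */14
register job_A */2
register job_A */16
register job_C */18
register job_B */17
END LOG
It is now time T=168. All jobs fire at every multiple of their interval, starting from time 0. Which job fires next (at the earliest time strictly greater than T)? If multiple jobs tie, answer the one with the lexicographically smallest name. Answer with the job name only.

Op 1: register job_D */14 -> active={job_D:*/14}
Op 2: register job_C */7 -> active={job_C:*/7, job_D:*/14}
Op 3: unregister job_C -> active={job_D:*/14}
Op 4: register job_D */15 -> active={job_D:*/15}
Op 5: register job_C */9 -> active={job_C:*/9, job_D:*/15}
Op 6: register job_D */14 -> active={job_C:*/9, job_D:*/14}
Op 7: register job_A */2 -> active={job_A:*/2, job_C:*/9, job_D:*/14}
Op 8: register job_A */16 -> active={job_A:*/16, job_C:*/9, job_D:*/14}
Op 9: register job_C */18 -> active={job_A:*/16, job_C:*/18, job_D:*/14}
Op 10: register job_B */17 -> active={job_A:*/16, job_B:*/17, job_C:*/18, job_D:*/14}
  job_A: interval 16, next fire after T=168 is 176
  job_B: interval 17, next fire after T=168 is 170
  job_C: interval 18, next fire after T=168 is 180
  job_D: interval 14, next fire after T=168 is 182
Earliest = 170, winner (lex tiebreak) = job_B

Answer: job_B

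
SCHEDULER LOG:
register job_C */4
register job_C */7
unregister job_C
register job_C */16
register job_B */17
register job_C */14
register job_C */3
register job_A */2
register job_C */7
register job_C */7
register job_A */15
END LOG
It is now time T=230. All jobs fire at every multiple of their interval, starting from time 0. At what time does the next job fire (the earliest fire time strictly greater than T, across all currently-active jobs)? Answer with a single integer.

Answer: 231

Derivation:
Op 1: register job_C */4 -> active={job_C:*/4}
Op 2: register job_C */7 -> active={job_C:*/7}
Op 3: unregister job_C -> active={}
Op 4: register job_C */16 -> active={job_C:*/16}
Op 5: register job_B */17 -> active={job_B:*/17, job_C:*/16}
Op 6: register job_C */14 -> active={job_B:*/17, job_C:*/14}
Op 7: register job_C */3 -> active={job_B:*/17, job_C:*/3}
Op 8: register job_A */2 -> active={job_A:*/2, job_B:*/17, job_C:*/3}
Op 9: register job_C */7 -> active={job_A:*/2, job_B:*/17, job_C:*/7}
Op 10: register job_C */7 -> active={job_A:*/2, job_B:*/17, job_C:*/7}
Op 11: register job_A */15 -> active={job_A:*/15, job_B:*/17, job_C:*/7}
  job_A: interval 15, next fire after T=230 is 240
  job_B: interval 17, next fire after T=230 is 238
  job_C: interval 7, next fire after T=230 is 231
Earliest fire time = 231 (job job_C)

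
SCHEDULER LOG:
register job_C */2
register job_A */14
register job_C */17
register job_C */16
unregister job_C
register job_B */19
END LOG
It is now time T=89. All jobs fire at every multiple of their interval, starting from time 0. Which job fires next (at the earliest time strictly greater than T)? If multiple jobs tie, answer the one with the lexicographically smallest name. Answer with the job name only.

Answer: job_B

Derivation:
Op 1: register job_C */2 -> active={job_C:*/2}
Op 2: register job_A */14 -> active={job_A:*/14, job_C:*/2}
Op 3: register job_C */17 -> active={job_A:*/14, job_C:*/17}
Op 4: register job_C */16 -> active={job_A:*/14, job_C:*/16}
Op 5: unregister job_C -> active={job_A:*/14}
Op 6: register job_B */19 -> active={job_A:*/14, job_B:*/19}
  job_A: interval 14, next fire after T=89 is 98
  job_B: interval 19, next fire after T=89 is 95
Earliest = 95, winner (lex tiebreak) = job_B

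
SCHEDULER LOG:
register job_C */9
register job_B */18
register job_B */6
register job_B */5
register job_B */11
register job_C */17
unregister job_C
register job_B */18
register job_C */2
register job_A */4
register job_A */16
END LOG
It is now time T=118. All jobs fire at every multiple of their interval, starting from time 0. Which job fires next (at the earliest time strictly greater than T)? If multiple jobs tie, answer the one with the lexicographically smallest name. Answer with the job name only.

Answer: job_C

Derivation:
Op 1: register job_C */9 -> active={job_C:*/9}
Op 2: register job_B */18 -> active={job_B:*/18, job_C:*/9}
Op 3: register job_B */6 -> active={job_B:*/6, job_C:*/9}
Op 4: register job_B */5 -> active={job_B:*/5, job_C:*/9}
Op 5: register job_B */11 -> active={job_B:*/11, job_C:*/9}
Op 6: register job_C */17 -> active={job_B:*/11, job_C:*/17}
Op 7: unregister job_C -> active={job_B:*/11}
Op 8: register job_B */18 -> active={job_B:*/18}
Op 9: register job_C */2 -> active={job_B:*/18, job_C:*/2}
Op 10: register job_A */4 -> active={job_A:*/4, job_B:*/18, job_C:*/2}
Op 11: register job_A */16 -> active={job_A:*/16, job_B:*/18, job_C:*/2}
  job_A: interval 16, next fire after T=118 is 128
  job_B: interval 18, next fire after T=118 is 126
  job_C: interval 2, next fire after T=118 is 120
Earliest = 120, winner (lex tiebreak) = job_C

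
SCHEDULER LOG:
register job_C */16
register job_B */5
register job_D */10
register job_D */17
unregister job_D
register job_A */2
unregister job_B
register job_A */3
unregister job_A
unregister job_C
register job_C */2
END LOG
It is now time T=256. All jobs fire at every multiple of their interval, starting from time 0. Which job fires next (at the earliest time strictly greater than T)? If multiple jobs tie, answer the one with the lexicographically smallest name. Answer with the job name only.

Op 1: register job_C */16 -> active={job_C:*/16}
Op 2: register job_B */5 -> active={job_B:*/5, job_C:*/16}
Op 3: register job_D */10 -> active={job_B:*/5, job_C:*/16, job_D:*/10}
Op 4: register job_D */17 -> active={job_B:*/5, job_C:*/16, job_D:*/17}
Op 5: unregister job_D -> active={job_B:*/5, job_C:*/16}
Op 6: register job_A */2 -> active={job_A:*/2, job_B:*/5, job_C:*/16}
Op 7: unregister job_B -> active={job_A:*/2, job_C:*/16}
Op 8: register job_A */3 -> active={job_A:*/3, job_C:*/16}
Op 9: unregister job_A -> active={job_C:*/16}
Op 10: unregister job_C -> active={}
Op 11: register job_C */2 -> active={job_C:*/2}
  job_C: interval 2, next fire after T=256 is 258
Earliest = 258, winner (lex tiebreak) = job_C

Answer: job_C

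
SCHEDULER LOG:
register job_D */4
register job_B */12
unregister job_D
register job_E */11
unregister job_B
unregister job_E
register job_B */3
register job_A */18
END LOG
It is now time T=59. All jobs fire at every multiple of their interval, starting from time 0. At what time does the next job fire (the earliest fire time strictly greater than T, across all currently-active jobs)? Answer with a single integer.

Op 1: register job_D */4 -> active={job_D:*/4}
Op 2: register job_B */12 -> active={job_B:*/12, job_D:*/4}
Op 3: unregister job_D -> active={job_B:*/12}
Op 4: register job_E */11 -> active={job_B:*/12, job_E:*/11}
Op 5: unregister job_B -> active={job_E:*/11}
Op 6: unregister job_E -> active={}
Op 7: register job_B */3 -> active={job_B:*/3}
Op 8: register job_A */18 -> active={job_A:*/18, job_B:*/3}
  job_A: interval 18, next fire after T=59 is 72
  job_B: interval 3, next fire after T=59 is 60
Earliest fire time = 60 (job job_B)

Answer: 60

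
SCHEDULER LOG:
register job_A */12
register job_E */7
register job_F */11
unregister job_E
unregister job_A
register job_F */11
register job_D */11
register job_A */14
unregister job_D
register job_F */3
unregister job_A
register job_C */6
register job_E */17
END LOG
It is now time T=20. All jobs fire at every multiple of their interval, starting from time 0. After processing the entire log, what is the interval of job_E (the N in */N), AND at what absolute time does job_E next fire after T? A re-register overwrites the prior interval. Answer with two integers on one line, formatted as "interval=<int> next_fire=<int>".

Op 1: register job_A */12 -> active={job_A:*/12}
Op 2: register job_E */7 -> active={job_A:*/12, job_E:*/7}
Op 3: register job_F */11 -> active={job_A:*/12, job_E:*/7, job_F:*/11}
Op 4: unregister job_E -> active={job_A:*/12, job_F:*/11}
Op 5: unregister job_A -> active={job_F:*/11}
Op 6: register job_F */11 -> active={job_F:*/11}
Op 7: register job_D */11 -> active={job_D:*/11, job_F:*/11}
Op 8: register job_A */14 -> active={job_A:*/14, job_D:*/11, job_F:*/11}
Op 9: unregister job_D -> active={job_A:*/14, job_F:*/11}
Op 10: register job_F */3 -> active={job_A:*/14, job_F:*/3}
Op 11: unregister job_A -> active={job_F:*/3}
Op 12: register job_C */6 -> active={job_C:*/6, job_F:*/3}
Op 13: register job_E */17 -> active={job_C:*/6, job_E:*/17, job_F:*/3}
Final interval of job_E = 17
Next fire of job_E after T=20: (20//17+1)*17 = 34

Answer: interval=17 next_fire=34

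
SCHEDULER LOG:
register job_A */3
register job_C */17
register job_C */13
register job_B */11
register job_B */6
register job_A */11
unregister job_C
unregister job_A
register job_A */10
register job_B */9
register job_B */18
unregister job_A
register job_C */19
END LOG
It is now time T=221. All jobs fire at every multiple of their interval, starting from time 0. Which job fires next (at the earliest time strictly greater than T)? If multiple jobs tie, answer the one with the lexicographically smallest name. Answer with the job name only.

Answer: job_C

Derivation:
Op 1: register job_A */3 -> active={job_A:*/3}
Op 2: register job_C */17 -> active={job_A:*/3, job_C:*/17}
Op 3: register job_C */13 -> active={job_A:*/3, job_C:*/13}
Op 4: register job_B */11 -> active={job_A:*/3, job_B:*/11, job_C:*/13}
Op 5: register job_B */6 -> active={job_A:*/3, job_B:*/6, job_C:*/13}
Op 6: register job_A */11 -> active={job_A:*/11, job_B:*/6, job_C:*/13}
Op 7: unregister job_C -> active={job_A:*/11, job_B:*/6}
Op 8: unregister job_A -> active={job_B:*/6}
Op 9: register job_A */10 -> active={job_A:*/10, job_B:*/6}
Op 10: register job_B */9 -> active={job_A:*/10, job_B:*/9}
Op 11: register job_B */18 -> active={job_A:*/10, job_B:*/18}
Op 12: unregister job_A -> active={job_B:*/18}
Op 13: register job_C */19 -> active={job_B:*/18, job_C:*/19}
  job_B: interval 18, next fire after T=221 is 234
  job_C: interval 19, next fire after T=221 is 228
Earliest = 228, winner (lex tiebreak) = job_C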